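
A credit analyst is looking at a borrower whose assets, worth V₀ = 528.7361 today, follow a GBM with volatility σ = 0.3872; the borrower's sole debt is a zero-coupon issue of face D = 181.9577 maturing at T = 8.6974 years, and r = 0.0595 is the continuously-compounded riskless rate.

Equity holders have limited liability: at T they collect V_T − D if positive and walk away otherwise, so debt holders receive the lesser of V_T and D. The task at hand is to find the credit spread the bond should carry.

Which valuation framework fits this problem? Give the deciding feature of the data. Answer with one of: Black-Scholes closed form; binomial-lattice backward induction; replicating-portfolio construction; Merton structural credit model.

Key observation: the data describe a firm's assets (V₀ = 528.7361, GBM) and a single zero-coupon debt of face 181.9577, so credit quantities follow from equity-as-call in the structural model.

framework: Merton structural credit model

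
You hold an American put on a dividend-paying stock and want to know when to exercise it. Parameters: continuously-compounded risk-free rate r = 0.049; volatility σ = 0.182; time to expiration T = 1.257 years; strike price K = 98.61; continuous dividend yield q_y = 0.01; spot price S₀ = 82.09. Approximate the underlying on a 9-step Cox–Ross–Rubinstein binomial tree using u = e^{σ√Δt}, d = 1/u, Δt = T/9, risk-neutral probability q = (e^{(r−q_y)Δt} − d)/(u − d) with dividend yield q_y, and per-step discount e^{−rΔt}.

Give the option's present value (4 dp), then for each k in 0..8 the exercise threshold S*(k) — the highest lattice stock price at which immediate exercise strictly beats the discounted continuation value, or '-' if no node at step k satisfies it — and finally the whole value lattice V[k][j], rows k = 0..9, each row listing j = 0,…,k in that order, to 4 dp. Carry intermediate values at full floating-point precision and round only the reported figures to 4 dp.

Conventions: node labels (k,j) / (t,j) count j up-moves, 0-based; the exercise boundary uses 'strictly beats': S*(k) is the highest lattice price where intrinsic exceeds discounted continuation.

params: Δt=0.13967 u=1.07038 d=0.93424 q=0.52312 e^(-rΔt)=0.99318
t_9 payoffs: 54.1023 47.6166 40.1858 31.6721 21.9179 10.7422 0.0000 0.0000 0.0000 0.0000
t_8: node(8,0) S=47.6403 payoff=50.9697 vs cont=50.3636 → 50.9697 [stop]  node(8,1) S=54.5825 payoff=44.0275 vs cont=43.4311 → 44.0275 [stop]  node(8,2) S=62.5364 payoff=36.0736 vs cont=35.4884 → 36.0736 [stop]  node(8,3) S=71.6492 payoff=26.9608 vs cont=26.3882 → 26.9608 [stop]  node(8,4) S=82.0900 payoff=16.5200 vs cont=15.9620 → 16.5200 [stop]  node(8,5) S=94.0522 payoff=4.5578 vs cont=5.0878 → 5.0878 [wait]  node(8,6) S=107.7576 payoff=0.0000 vs cont=0.0000 → 0.0000 [wait]  node(8,7) S=123.4602 payoff=0.0000 vs cont=0.0000 → 0.0000 [wait]  node(8,8) S=141.4509 payoff=0.0000 vs cont=0.0000 → 0.0000 [wait]  ⇒ S*(8)=82.0900
t_7: node(7,0) S=50.9934 payoff=47.6166 vs cont=47.0152 → 47.6166 [stop]  node(7,1) S=58.4242 payoff=40.1858 vs cont=39.5947 → 40.1858 [stop]  node(7,2) S=66.9379 payoff=31.6721 vs cont=31.0930 → 31.6721 [stop]  node(7,3) S=76.6921 payoff=21.9179 vs cont=21.3524 → 21.9179 [stop]  node(7,4) S=87.8678 payoff=10.7422 vs cont=10.4677 → 10.7422 [stop]  node(7,5) S=100.6720 payoff=0.0000 vs cont=2.4097 → 2.4097 [wait]  node(7,6) S=115.3420 payoff=0.0000 vs cont=0.0000 → 0.0000 [wait]  node(7,7) S=132.1497 payoff=0.0000 vs cont=0.0000 → 0.0000 [wait]  ⇒ S*(7)=87.8678
t_6: node(6,0) S=54.5825 payoff=44.0275 vs cont=43.4311 → 44.0275 [stop]  node(6,1) S=62.5364 payoff=36.0736 vs cont=35.4884 → 36.0736 [stop]  node(6,2) S=71.6492 payoff=26.9608 vs cont=26.3882 → 26.9608 [stop]  node(6,3) S=82.0900 payoff=16.5200 vs cont=15.9620 → 16.5200 [stop]  node(6,4) S=94.0522 payoff=4.5578 vs cont=6.3398 → 6.3398 [wait]  node(6,5) S=107.7576 payoff=0.0000 vs cont=1.1413 → 1.1413 [wait]  node(6,6) S=123.4602 payoff=0.0000 vs cont=0.0000 → 0.0000 [wait]  ⇒ S*(6)=82.0900
t_5: node(5,0) S=58.4242 payoff=40.1858 vs cont=39.5947 → 40.1858 [stop]  node(5,1) S=66.9379 payoff=31.6721 vs cont=31.0930 → 31.6721 [stop]  node(5,2) S=76.6921 payoff=21.9179 vs cont=21.3524 → 21.9179 [stop]  node(5,3) S=87.8678 payoff=10.7422 vs cont=11.1181 → 11.1181 [wait]  node(5,4) S=100.6720 payoff=0.0000 vs cont=3.5956 → 3.5956 [wait]  node(5,5) S=115.3420 payoff=0.0000 vs cont=0.5405 → 0.5405 [wait]  ⇒ S*(5)=76.6921
t_4: node(4,0) S=62.5364 payoff=36.0736 vs cont=35.4884 → 36.0736 [stop]  node(4,1) S=71.6492 payoff=26.9608 vs cont=26.3882 → 26.9608 [stop]  node(4,2) S=82.0900 payoff=16.5200 vs cont=16.1573 → 16.5200 [stop]  node(4,3) S=94.0522 payoff=4.5578 vs cont=7.1340 → 7.1340 [wait]  node(4,4) S=107.7576 payoff=0.0000 vs cont=1.9838 → 1.9838 [wait]  ⇒ S*(4)=82.0900
t_3: node(3,0) S=66.9379 payoff=31.6721 vs cont=31.0930 → 31.6721 [stop]  node(3,1) S=76.6921 payoff=21.9179 vs cont=21.3524 → 21.9179 [stop]  node(3,2) S=87.8678 payoff=10.7422 vs cont=11.5308 → 11.5308 [wait]  node(3,3) S=100.6720 payoff=0.0000 vs cont=4.4095 → 4.4095 [wait]  ⇒ S*(3)=76.6921
t_2: node(2,0) S=71.6492 payoff=26.9608 vs cont=26.3882 → 26.9608 [stop]  node(2,1) S=82.0900 payoff=16.5200 vs cont=16.3717 → 16.5200 [stop]  node(2,2) S=94.0522 payoff=4.5578 vs cont=7.7523 → 7.7523 [wait]  ⇒ S*(2)=82.0900
t_1: node(1,0) S=76.6921 payoff=21.9179 vs cont=21.3524 → 21.9179 [stop]  node(1,1) S=87.8678 payoff=10.7422 vs cont=11.8520 → 11.8520 [wait]  ⇒ S*(1)=76.6921
t_0: node(0,0) S=82.0900 payoff=16.5200 vs cont=16.5386 → 16.5386 [wait]  ⇒ S*(0)=-

price = 16.5386
boundary = - 76.6921 82.0900 76.6921 82.0900 76.6921 82.0900 87.8678 82.0900
tree:
16.5386
21.9179 11.8520
26.9608 16.5200 7.7523
31.6721 21.9179 11.5308 4.4095
36.0736 26.9608 16.5200 7.1340 1.9838
40.1858 31.6721 21.9179 11.1181 3.5956 0.5405
44.0275 36.0736 26.9608 16.5200 6.3398 1.1413 0.0000
47.6166 40.1858 31.6721 21.9179 10.7422 2.4097 0.0000 0.0000
50.9697 44.0275 36.0736 26.9608 16.5200 5.0878 0.0000 0.0000 0.0000
54.1023 47.6166 40.1858 31.6721 21.9179 10.7422 0.0000 0.0000 0.0000 0.0000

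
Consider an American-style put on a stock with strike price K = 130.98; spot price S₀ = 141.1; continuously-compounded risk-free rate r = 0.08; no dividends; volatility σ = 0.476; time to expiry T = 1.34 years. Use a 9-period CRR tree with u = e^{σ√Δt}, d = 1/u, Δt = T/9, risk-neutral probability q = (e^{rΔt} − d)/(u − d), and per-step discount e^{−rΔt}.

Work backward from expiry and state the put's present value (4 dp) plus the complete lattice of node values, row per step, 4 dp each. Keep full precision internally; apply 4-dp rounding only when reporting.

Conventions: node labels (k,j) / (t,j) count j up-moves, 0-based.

price = 19.6846
tree:
19.6846
27.5857 11.8346
37.5962 17.7050 5.9334
49.6545 25.8019 9.5997 2.2119
63.3001 36.4548 15.1998 3.9288 0.4553
74.6561 49.6545 23.4283 6.8940 0.8976 0.0000
84.1067 63.3001 34.8915 11.9129 1.7694 0.0000 0.0000
91.9715 74.6561 49.6545 20.1774 3.4881 0.0000 0.0000 0.0000
98.5167 84.1067 63.3001 33.2578 6.8762 0.0000 0.0000 0.0000 0.0000
103.9637 91.9715 74.6561 49.6545 13.5551 0.0000 0.0000 0.0000 0.0000 0.0000

params: Δt=0.14889 u=1.20162 d=0.83221 q=0.48665 e^(-rΔt)=0.98816
t_9 payoffs: 103.9637 91.9715 74.6561 49.6545 13.5551 0.0000 0.0000 0.0000 0.0000 0.0000
k=8: node(8,0) S=32.4633 payoff=98.5167 vs cont=96.9659 → 98.5167 [stop]  node(8,1) S=46.8733 payoff=84.1067 vs cont=82.5558 → 84.1067 [stop]  node(8,2) S=67.6799 payoff=63.3001 vs cont=61.7492 → 63.3001 [stop]  node(8,3) S=97.7222 payoff=33.2578 vs cont=31.7069 → 33.2578 [stop]  node(8,4) S=141.1000 payoff=0.0000 vs cont=6.8762 → 6.8762 [wait]  node(8,5) S=203.7327 payoff=0.0000 vs cont=0.0000 → 0.0000 [wait]  node(8,6) S=294.1673 payoff=0.0000 vs cont=0.0000 → 0.0000 [wait]  node(8,7) S=424.7448 payoff=0.0000 vs cont=0.0000 → 0.0000 [wait]  node(8,8) S=613.2842 payoff=0.0000 vs cont=0.0000 → 0.0000 [wait]
k=7: node(7,0) S=39.0085 payoff=91.9715 vs cont=90.4207 → 91.9715 [stop]  node(7,1) S=56.3239 payoff=74.6561 vs cont=73.1052 → 74.6561 [stop]  node(7,2) S=81.3255 payoff=49.6545 vs cont=48.1037 → 49.6545 [stop]  node(7,3) S=117.4249 payoff=13.5551 vs cont=20.1774 → 20.1774 [wait]  node(7,4) S=169.5485 payoff=0.0000 vs cont=3.4881 → 3.4881 [wait]  node(7,5) S=244.8091 payoff=0.0000 vs cont=0.0000 → 0.0000 [wait]  node(7,6) S=353.4771 payoff=0.0000 vs cont=0.0000 → 0.0000 [wait]  node(7,7) S=510.3815 payoff=0.0000 vs cont=0.0000 → 0.0000 [wait]
k=6: node(6,0) S=46.8733 payoff=84.1067 vs cont=82.5558 → 84.1067 [stop]  node(6,1) S=67.6799 payoff=63.3001 vs cont=61.7492 → 63.3001 [stop]  node(6,2) S=97.7222 payoff=33.2578 vs cont=34.8915 → 34.8915 [wait]  node(6,3) S=141.1000 payoff=0.0000 vs cont=11.9129 → 11.9129 [wait]  node(6,4) S=203.7327 payoff=0.0000 vs cont=1.7694 → 1.7694 [wait]  node(6,5) S=294.1673 payoff=0.0000 vs cont=0.0000 → 0.0000 [wait]  node(6,6) S=424.7448 payoff=0.0000 vs cont=0.0000 → 0.0000 [wait]
k=5: node(5,0) S=56.3239 payoff=74.6561 vs cont=73.1052 → 74.6561 [stop]  node(5,1) S=81.3255 payoff=49.6545 vs cont=48.8893 → 49.6545 [stop]  node(5,2) S=117.4249 payoff=13.5551 vs cont=23.4283 → 23.4283 [wait]  node(5,3) S=169.5485 payoff=0.0000 vs cont=6.8940 → 6.8940 [wait]  node(5,4) S=244.8091 payoff=0.0000 vs cont=0.8976 → 0.8976 [wait]  node(5,5) S=353.4771 payoff=0.0000 vs cont=0.0000 → 0.0000 [wait]
k=4: node(4,0) S=67.6799 payoff=63.3001 vs cont=61.7492 → 63.3001 [stop]  node(4,1) S=97.7222 payoff=33.2578 vs cont=36.4548 → 36.4548 [wait]  node(4,2) S=141.1000 payoff=0.0000 vs cont=15.1998 → 15.1998 [wait]  node(4,3) S=203.7327 payoff=0.0000 vs cont=3.9288 → 3.9288 [wait]  node(4,4) S=294.1673 payoff=0.0000 vs cont=0.4553 → 0.4553 [wait]
k=3: node(3,0) S=81.3255 payoff=49.6545 vs cont=49.6411 → 49.6545 [stop]  node(3,1) S=117.4249 payoff=13.5551 vs cont=25.8019 → 25.8019 [wait]  node(3,2) S=169.5485 payoff=0.0000 vs cont=9.5997 → 9.5997 [wait]  node(3,3) S=244.8091 payoff=0.0000 vs cont=2.2119 → 2.2119 [wait]
k=2: node(2,0) S=97.7222 payoff=33.2578 vs cont=37.5962 → 37.5962 [wait]  node(2,1) S=141.1000 payoff=0.0000 vs cont=17.7050 → 17.7050 [wait]  node(2,2) S=203.7327 payoff=0.0000 vs cont=5.9334 → 5.9334 [wait]
k=1: node(1,0) S=117.4249 payoff=13.5551 vs cont=27.5857 → 27.5857 [wait]  node(1,1) S=169.5485 payoff=0.0000 vs cont=11.8346 → 11.8346 [wait]
k=0: node(0,0) S=141.1000 payoff=0.0000 vs cont=19.6846 → 19.6846 [wait]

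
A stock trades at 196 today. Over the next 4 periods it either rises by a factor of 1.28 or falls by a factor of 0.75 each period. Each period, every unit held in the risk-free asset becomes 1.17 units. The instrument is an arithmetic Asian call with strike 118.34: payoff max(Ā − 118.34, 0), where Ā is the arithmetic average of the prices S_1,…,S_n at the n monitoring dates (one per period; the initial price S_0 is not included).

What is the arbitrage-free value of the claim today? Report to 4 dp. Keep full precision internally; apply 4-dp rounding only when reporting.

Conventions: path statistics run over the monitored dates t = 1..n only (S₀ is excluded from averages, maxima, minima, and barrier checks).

price = 94.1613

Under the martingale measure an up-move has probability p* = 0.7925; value the claim as the probability-weighted average of per-path payoffs, discounted 4 periods at R = 1.17.
Enumerate all 2^4 = 16 price paths (U = up ×1.28, D = down ×0.75); each path with k up-moves has probability p*^k·(1−p*)^(4−k).
DDDD: Ā=100.4883, payoff=0.0000, prob=0.001856
UDDD: Ā=171.5000, payoff=53.1600, prob=0.007085
DUDD: Ā=145.5300, payoff=27.1900, prob=0.007085
UUDD: Ā=248.3712, payoff=130.0312, prob=0.027051
DDUD: Ā=126.0525, payoff=7.7125, prob=0.007085
UDUD: Ā=215.1296, payoff=96.7896, prob=0.027051
DUUD: Ā=189.1596, payoff=70.8196, prob=0.027051
UUUD: Ā=322.8324, payoff=204.4924, prob=0.103285
DDDU: Ā=111.4444, payoff=0.0000, prob=0.007085
UDDU: Ā=190.1984, payoff=71.8584, prob=0.027051
DUDU: Ā=164.2284, payoff=45.8884, prob=0.027051
UUDU: Ā=280.2831, payoff=161.9431, prob=0.103285
DDUU: Ā=144.7509, payoff=26.4109, prob=0.027051
UDUU: Ā=247.0415, payoff=128.7015, prob=0.103285
DUUU: Ā=221.0715, payoff=102.7315, prob=0.103285
UUUU: Ā=377.2954, payoff=258.9554, prob=0.394361
Price = Σ prob·payoff / R^4 = 176.447588 / 1.873887 = 94.1613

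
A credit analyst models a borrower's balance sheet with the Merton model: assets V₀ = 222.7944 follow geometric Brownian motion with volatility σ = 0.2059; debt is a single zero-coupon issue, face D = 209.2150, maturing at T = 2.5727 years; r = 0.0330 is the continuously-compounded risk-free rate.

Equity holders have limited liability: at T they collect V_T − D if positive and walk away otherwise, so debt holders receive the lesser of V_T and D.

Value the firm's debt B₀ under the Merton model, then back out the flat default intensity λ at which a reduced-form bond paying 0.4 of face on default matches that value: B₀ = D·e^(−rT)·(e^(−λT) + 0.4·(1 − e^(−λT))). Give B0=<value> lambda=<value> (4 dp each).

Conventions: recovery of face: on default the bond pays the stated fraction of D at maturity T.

B0=177.6265 lambda=0.0525

With assets at 222.7944 and a single debt payment of 209.2150 at 2.5727 years:
d₁ = [ln(V₀/D) + (r + σ²/2)T] / (σ√T)
   = [ln(222.7944/209.2150) + (0.0330 + 0.5·0.2059²)·2.5727] / (0.2059·√2.5727)
   = [0.062887 + 0.139434] / 0.330256 = 0.612617
d₂ = d₁ − σ√T = 0.612617 − 0.330256 = 0.282361
N(d₁) = 0.729935,  N(d₂) = 0.611167,  e^(−rT) = 0.918605
E₀ = V₀·N(d₁) − D·e^(−rT)·N(d₂)
   = 222.7944·0.729935 − 209.2150·0.918605·0.611167 = 45.167850
B₀ = V₀ − E₀ = 222.7944 − 45.167850 = 177.626550
e^(−λT) = (B₀·e^(rT)/D − 0.4)/(1 − 0.4) = (177.6265·1.088607/209.2150 − 0.4)/0.6 = 0.87373826
λ = −ln(0.87373826)/2.5727 = 0.052464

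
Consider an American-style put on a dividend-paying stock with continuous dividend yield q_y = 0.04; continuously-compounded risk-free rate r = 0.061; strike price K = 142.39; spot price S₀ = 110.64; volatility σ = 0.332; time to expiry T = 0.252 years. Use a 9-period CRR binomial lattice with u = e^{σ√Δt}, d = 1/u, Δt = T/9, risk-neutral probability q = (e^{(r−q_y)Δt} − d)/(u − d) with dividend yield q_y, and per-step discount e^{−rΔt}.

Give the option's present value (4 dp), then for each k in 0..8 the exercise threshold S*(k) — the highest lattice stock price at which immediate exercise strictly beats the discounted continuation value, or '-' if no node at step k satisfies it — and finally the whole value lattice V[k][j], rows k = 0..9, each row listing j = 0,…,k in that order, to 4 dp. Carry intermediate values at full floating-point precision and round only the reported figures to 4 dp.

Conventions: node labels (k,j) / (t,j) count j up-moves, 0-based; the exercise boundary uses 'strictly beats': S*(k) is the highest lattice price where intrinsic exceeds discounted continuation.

Δt=0.02800, u=1.05713, d=0.94596, q=0.49141, disc=e^(-rΔt)=0.99829
k=9 terminal: V=max(K-S,0) → 75.2826 67.3965 58.5835 48.7349 37.7289 25.4295 11.6848 0.0000 0.0000 0.0000
k=8: j=0 S=70.9410 intr=71.4490 cont=71.2855 V=71.4490[EX]; j=1 S=79.2777 intr=63.1123 cont=62.9581 V=63.1123[EX]; j=2 S=88.5941 intr=53.7959 cont=53.6521 V=53.7959[EX]; j=3 S=99.0053 intr=43.3847 cont=43.2525 V=43.3847[EX]; j=4 S=110.6400 intr=31.7500 cont=31.6309 V=31.7500[EX]; j=5 S=123.6420 intr=18.7480 cont=18.6434 V=18.7480[EX]; j=6 S=138.1719 intr=4.2181 cont=5.9327 V=5.9327[hold]; j=7 S=154.4093 intr=0.0000 cont=0.0000 V=0.0000[hold]; j=8 S=172.5549 intr=0.0000 cont=0.0000 V=0.0000[hold]  S*(8)=123.6420
k=7: j=0 S=74.9935 intr=67.3965 cont=67.2374 V=67.3965[EX]; j=1 S=83.8065 intr=58.5835 cont=58.4343 V=58.5835[EX]; j=2 S=93.6551 intr=48.7349 cont=48.5967 V=48.7349[EX]; j=3 S=104.6611 intr=37.7289 cont=37.6031 V=37.7289[EX]; j=4 S=116.9605 intr=25.4295 cont=25.3175 V=25.4295[EX]; j=5 S=130.7052 intr=11.6848 cont=12.4292 V=12.4292[hold]; j=6 S=146.0652 intr=0.0000 cont=3.0122 V=3.0122[hold]; j=7 S=163.2302 intr=0.0000 cont=0.0000 V=0.0000[hold]  S*(7)=116.9605
k=6: j=0 S=79.2777 intr=63.1123 cont=62.9581 V=63.1123[EX]; j=1 S=88.5941 intr=53.7959 cont=53.6521 V=53.7959[EX]; j=2 S=99.0053 intr=43.3847 cont=43.2525 V=43.3847[EX]; j=3 S=110.6400 intr=31.7500 cont=31.6309 V=31.7500[EX]; j=4 S=123.6420 intr=18.7480 cont=19.0086 V=19.0086[hold]; j=5 S=138.1719 intr=4.2181 cont=7.7883 V=7.7883[hold]; j=6 S=154.4093 intr=0.0000 cont=1.5294 V=1.5294[hold]  S*(6)=110.6400
k=5: j=0 S=83.8065 intr=58.5835 cont=58.4343 V=58.5835[EX]; j=1 S=93.6551 intr=48.7349 cont=48.5967 V=48.7349[EX]; j=2 S=104.6611 intr=37.7289 cont=37.6031 V=37.7289[EX]; j=3 S=116.9605 intr=25.4295 cont=25.4453 V=25.4453[hold]; j=4 S=130.7052 intr=11.6848 cont=13.4719 V=13.4719[hold]; j=5 S=146.0652 intr=0.0000 cont=4.7046 V=4.7046[hold]  S*(5)=104.6611
k=4: j=0 S=88.5941 intr=53.7959 cont=53.6521 V=53.7959[EX]; j=1 S=99.0053 intr=43.3847 cont=43.2525 V=43.3847[EX]; j=2 S=110.6400 intr=31.7500 cont=31.6386 V=31.7500[EX]; j=3 S=123.6420 intr=18.7480 cont=19.5281 V=19.5281[hold]; j=4 S=138.1719 intr=4.2181 cont=9.1479 V=9.1479[hold]  S*(4)=110.6400
k=3: j=0 S=93.6551 intr=48.7349 cont=48.5967 V=48.7349[EX]; j=1 S=104.6611 intr=37.7289 cont=37.6031 V=37.7289[EX]; j=2 S=116.9605 intr=25.4295 cont=25.7002 V=25.7002[hold]; j=3 S=130.7052 intr=11.6848 cont=14.4026 V=14.4026[hold]  S*(3)=104.6611
k=2: j=0 S=99.0053 intr=43.3847 cont=43.2525 V=43.3847[EX]; j=1 S=110.6400 intr=31.7500 cont=31.7636 V=31.7636[hold]; j=2 S=123.6420 intr=18.7480 cont=20.1141 V=20.1141[hold]  S*(2)=99.0053
k=1: j=0 S=104.6611 intr=37.7289 cont=37.6097 V=37.7289[EX]; j=1 S=116.9605 intr=25.4295 cont=25.9945 V=25.9945[hold]  S*(1)=104.6611
k=0: j=0 S=110.6400 intr=31.7500 cont=31.9080 V=31.9080[hold]  S*(0)=-

price = 31.9080
boundary = - 104.6611 99.0053 104.6611 110.6400 104.6611 110.6400 116.9605 123.6420
tree:
31.9080
37.7289 25.9945
43.3847 31.7636 20.1141
48.7349 37.7289 25.7002 14.4026
53.7959 43.3847 31.7500 19.5281 9.1479
58.5835 48.7349 37.7289 25.4453 13.4719 4.7046
63.1123 53.7959 43.3847 31.7500 19.0086 7.7883 1.5294
67.3965 58.5835 48.7349 37.7289 25.4295 12.4292 3.0122 0.0000
71.4490 63.1123 53.7959 43.3847 31.7500 18.7480 5.9327 0.0000 0.0000
75.2826 67.3965 58.5835 48.7349 37.7289 25.4295 11.6848 0.0000 0.0000 0.0000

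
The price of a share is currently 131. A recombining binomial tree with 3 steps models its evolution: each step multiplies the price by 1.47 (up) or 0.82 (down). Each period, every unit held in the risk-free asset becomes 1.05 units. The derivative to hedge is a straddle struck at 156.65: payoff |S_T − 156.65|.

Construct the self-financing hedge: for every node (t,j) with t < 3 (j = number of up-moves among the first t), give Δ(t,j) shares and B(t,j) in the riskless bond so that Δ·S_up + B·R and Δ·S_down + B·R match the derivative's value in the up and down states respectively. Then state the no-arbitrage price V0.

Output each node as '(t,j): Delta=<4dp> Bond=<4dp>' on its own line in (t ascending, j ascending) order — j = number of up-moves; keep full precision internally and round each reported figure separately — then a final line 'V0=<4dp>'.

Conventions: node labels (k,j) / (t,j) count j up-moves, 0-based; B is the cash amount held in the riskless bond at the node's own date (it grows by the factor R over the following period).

Under the risk-neutral measure, an up-move has probability p* = (R−d)/(u−d) = 0.3538 and values discount at R = 1.05.
Payoffs at expiry: V(3,0)=84.4208, V(3,1)=27.1659, V(3,2)=75.4739, V(3,3)=259.4745
  t=2,j=0: stock 88.0844 → up 129.4841 (V=27.1659), down 72.2292 (V=84.4208). Price 61.1061; hedge Δ=-1.0000, bond B=149.1905.
  t=2,j=1: stock 157.9074 → up 232.1239 (V=75.4739), down 129.4841 (V=27.1659). Price 42.1519; hedge Δ=0.4707, bond B=-32.1680.
  t=2,j=2: stock 283.0779 → up 416.1245 (V=259.4745), down 232.1239 (V=75.4739). Price 133.8874; hedge Δ=1.0000, bond B=-149.1905.
  t=1,j=0: stock 107.4200 → up 157.9074 (V=42.1519), down 88.0844 (V=61.1061). Price 51.8088; hedge Δ=-0.2715, bond B=80.9690.
  t=1,j=1: stock 192.5700 → up 283.0779 (V=133.8874), down 157.9074 (V=42.1519). Price 71.0592; hedge Δ=0.7329, bond B=-70.0723.
  t=0,j=0: stock 131.0000 → up 192.5700 (V=71.0592), down 107.4200 (V=51.8088). Price 55.8290; hedge Δ=0.2261, bond B=26.2130.
As a check, the time-0 holding Δ(0,0)·S0 + B(0,0) comes to 55.8290 — exactly V0.

(0,0): Delta=0.2261 Bond=26.2130
(1,0): Delta=-0.2715 Bond=80.9690
(1,1): Delta=0.7329 Bond=-70.0723
(2,0): Delta=-1.0000 Bond=149.1905
(2,1): Delta=0.4707 Bond=-32.1680
(2,2): Delta=1.0000 Bond=-149.1905
V0=55.8290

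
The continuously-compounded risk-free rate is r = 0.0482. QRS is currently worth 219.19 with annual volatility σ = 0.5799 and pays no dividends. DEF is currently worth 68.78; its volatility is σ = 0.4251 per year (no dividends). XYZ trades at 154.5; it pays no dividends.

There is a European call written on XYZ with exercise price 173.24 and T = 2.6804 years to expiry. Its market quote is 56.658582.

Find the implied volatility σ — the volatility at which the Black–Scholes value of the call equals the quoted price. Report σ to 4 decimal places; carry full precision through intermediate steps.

At σ = 0.5748 the Black–Scholes value reproduces the quote:
σ√T = 0.5748·√2.6804 = 0.941058
d₁ = (ln(S/K) + (r+σ²/2)T) / (σ√T) = (ln(154.5/173.24) + (0.0482+0.5748²/2)·2.6804) / 0.941058 = (-0.114484 + 0.571991) / 0.941058 = 0.486162
d₂ = d₁ − σ√T = 0.486162 − 0.941058 = -0.454896
e^{−rT} = 0.878802
N(d₁) = 0.686574,  N(d₂) = 0.324592
V = S·N(d₁) − K·e^{−rT}·N(d₂) = 106.075663 − 49.417081 = 56.658582 (matching the quote); vega is positive throughout, so no other σ reproduces this price

sigma = 0.5748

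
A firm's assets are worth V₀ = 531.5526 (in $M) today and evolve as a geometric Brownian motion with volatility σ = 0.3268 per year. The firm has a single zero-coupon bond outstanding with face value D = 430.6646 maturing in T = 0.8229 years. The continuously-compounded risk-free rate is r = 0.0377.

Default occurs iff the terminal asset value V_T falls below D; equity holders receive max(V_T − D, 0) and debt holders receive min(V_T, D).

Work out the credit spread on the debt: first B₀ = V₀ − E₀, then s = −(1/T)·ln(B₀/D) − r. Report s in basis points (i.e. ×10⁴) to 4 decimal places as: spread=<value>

spread=482.5273

With assets at 531.5526 and a single debt payment of 430.6646 at 0.8229 years:
d₁ = [ln(V₀/D) + (r + σ²/2)T] / (σ√T)
   = [ln(531.5526/430.6646) + (0.0377 + 0.5·0.3268²)·0.8229] / (0.3268·√0.8229)
   = [0.210473 + 0.074965] / 0.296453 = 0.962845
d₂ = d₁ − σ√T = 0.962845 − 0.296453 = 0.666392
N(d₁) = 0.832187,  N(d₂) = 0.747420,  e^(−rT) = 0.969453
E₀ = V₀·N(d₁) − D·e^(−rT)·N(d₂)
   = 531.5526·0.832187 − 430.6646·0.969453·0.747420 = 130.296813
B₀ = V₀ − E₀ = 531.5526 − 130.296813 = 401.255787
spread = −(1/T)·ln(B₀/D) − r = −(1/0.8229)·ln(401.255787/430.6646) − 0.0377 = 0.04825273
in basis points: 0.04825273 × 10⁴ = 482.5273 bp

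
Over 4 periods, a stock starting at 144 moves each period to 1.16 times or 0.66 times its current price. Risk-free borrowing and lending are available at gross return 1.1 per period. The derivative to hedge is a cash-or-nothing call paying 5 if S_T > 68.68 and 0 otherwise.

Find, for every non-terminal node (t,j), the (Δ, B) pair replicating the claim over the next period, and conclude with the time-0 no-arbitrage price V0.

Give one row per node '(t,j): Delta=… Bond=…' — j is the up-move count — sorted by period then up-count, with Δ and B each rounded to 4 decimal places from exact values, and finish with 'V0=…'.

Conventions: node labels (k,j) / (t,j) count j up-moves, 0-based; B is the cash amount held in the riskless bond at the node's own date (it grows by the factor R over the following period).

Arbitrage-free pricing uses the up-move probability p* = (R−d)/(u−d) = 0.8800, discounting each step at R = 1.1.
Terminal payoffs: V(4,0)=0.0000, V(4,1)=0.0000, V(4,2)=5.0000, V(4,3)=5.0000, V(4,4)=5.0000
  t=3,j=0: stock 41.3994 → up 48.0233 (V=0.0000), down 27.3236 (V=0.0000). Price 0.0000; hedge Δ=0.0000, bond B=0.0000.
  t=3,j=1: stock 72.7626 → up 84.4046 (V=5.0000), down 48.0233 (V=0.0000). Price 4.0000; hedge Δ=0.1374, bond B=-6.0000.
  t=3,j=2: stock 127.8858 → up 148.3476 (V=5.0000), down 84.4046 (V=5.0000). Price 4.5455; hedge Δ=0.0000, bond B=4.5455.
  t=3,j=3: stock 224.7690 → up 260.7321 (V=5.0000), down 148.3476 (V=5.0000). Price 4.5455; hedge Δ=0.0000, bond B=4.5455.
  t=2,j=0: stock 62.7264 → up 72.7626 (V=4.0000), down 41.3994 (V=0.0000). Price 3.2000; hedge Δ=0.1275, bond B=-4.8000.
  t=2,j=1: stock 110.2464 → up 127.8858 (V=4.5455), down 72.7626 (V=4.0000). Price 4.0727; hedge Δ=0.0099, bond B=2.9818.
  t=2,j=2: stock 193.7664 → up 224.7690 (V=4.5455), down 127.8858 (V=4.5455). Price 4.1322; hedge Δ=0.0000, bond B=4.1322.
  t=1,j=0: stock 95.0400 → up 110.2464 (V=4.0727), down 62.7264 (V=3.2000). Price 3.6073; hedge Δ=0.0184, bond B=1.8618.
  t=1,j=1: stock 167.0400 → up 193.7664 (V=4.1322), down 110.2464 (V=4.0727). Price 3.7501; hedge Δ=0.0007, bond B=3.6311.
  t=0,j=0: stock 144.0000 → up 167.0400 (V=3.7501), down 95.0400 (V=3.6073). Price 3.3936; hedge Δ=0.0020, bond B=3.1080.
Sanity check at the root: Δ(0,0)·S0 + B(0,0) reproduces V0 = 3.3936.

(0,0): Delta=0.0020 Bond=3.1080
(1,0): Delta=0.0184 Bond=1.8618
(1,1): Delta=0.0007 Bond=3.6311
(2,0): Delta=0.1275 Bond=-4.8000
(2,1): Delta=0.0099 Bond=2.9818
(2,2): Delta=0.0000 Bond=4.1322
(3,0): Delta=0.0000 Bond=0.0000
(3,1): Delta=0.1374 Bond=-6.0000
(3,2): Delta=0.0000 Bond=4.5455
(3,3): Delta=0.0000 Bond=4.5455
V0=3.3936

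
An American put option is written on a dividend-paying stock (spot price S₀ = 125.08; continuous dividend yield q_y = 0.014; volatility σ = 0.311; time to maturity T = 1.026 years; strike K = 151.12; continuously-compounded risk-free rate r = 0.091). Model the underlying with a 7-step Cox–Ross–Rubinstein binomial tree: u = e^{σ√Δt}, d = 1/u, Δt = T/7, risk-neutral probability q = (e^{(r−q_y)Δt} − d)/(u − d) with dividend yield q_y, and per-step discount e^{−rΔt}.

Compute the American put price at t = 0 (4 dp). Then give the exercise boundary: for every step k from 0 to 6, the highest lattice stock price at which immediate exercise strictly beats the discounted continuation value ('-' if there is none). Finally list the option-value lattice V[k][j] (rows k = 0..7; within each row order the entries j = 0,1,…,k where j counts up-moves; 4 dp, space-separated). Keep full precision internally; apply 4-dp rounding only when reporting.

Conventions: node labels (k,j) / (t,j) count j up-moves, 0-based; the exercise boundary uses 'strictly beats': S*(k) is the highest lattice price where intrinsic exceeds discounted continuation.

price = 28.5065
boundary = - 111.0398 98.5755 111.0398 98.5755 111.0398 125.0800
tree:
28.5065
40.0802 18.4684
52.5445 27.7103 10.3414
63.6096 40.0802 16.9103 4.4928
73.4326 52.5445 26.6705 8.2602 1.1013
82.1531 63.6096 40.0802 14.8753 2.3146 0.0000
89.8946 73.4326 52.5445 26.0400 4.8647 0.0000 0.0000
96.7672 82.1531 63.6096 40.0802 10.2245 0.0000 0.0000 0.0000

Δt=0.14657  u=1.12644  d=0.88775  q=0.51782  discount=0.98675
step 7 (expiry): payoffs max(K−S,0) = 96.7672 82.1531 63.6096 40.0802 10.2245 0.0000 0.0000 0.0000
step 6: (k=6,j=0): S=61.2254, K−S=89.8946, hold=88.0179 ⇒ V=89.8946 exercise | (k=6,j=1): S=77.6874, K−S=73.4326, hold=71.5896 ⇒ V=73.4326 exercise | (k=6,j=2): S=98.5755, K−S=52.5445, hold=50.7443 ⇒ V=52.5445 exercise | (k=6,j=3): S=125.0800, K−S=26.0400, hold=24.2941 ⇒ V=26.0400 exercise | (k=6,j=4): S=158.7109, K−S=0.0000, hold=4.8647 ⇒ V=4.8647 continue | (k=6,j=5): S=201.3842, K−S=0.0000, hold=0.0000 ⇒ V=0.0000 continue | (k=6,j=6): S=255.5313, K−S=0.0000, hold=0.0000 ⇒ V=0.0000 continue  boundary S*=125.0800
step 5: (k=5,j=0): S=68.9669, K−S=82.1531, hold=80.2922 ⇒ V=82.1531 exercise | (k=5,j=1): S=87.5104, K−S=63.6096, hold=61.7867 ⇒ V=63.6096 exercise | (k=5,j=2): S=111.0398, K−S=40.0802, hold=38.3056 ⇒ V=40.0802 exercise | (k=5,j=3): S=140.8955, K−S=10.2245, hold=14.8753 ⇒ V=14.8753 continue | (k=5,j=4): S=178.7788, K−S=0.0000, hold=2.3146 ⇒ V=2.3146 continue | (k=5,j=5): S=226.8479, K−S=0.0000, hold=0.0000 ⇒ V=0.0000 continue  boundary S*=111.0398
step 4: (k=4,j=0): S=77.6874, K−S=73.4326, hold=71.5896 ⇒ V=73.4326 exercise | (k=4,j=1): S=98.5755, K−S=52.5445, hold=50.7443 ⇒ V=52.5445 exercise | (k=4,j=2): S=125.0800, K−S=26.0400, hold=26.6705 ⇒ V=26.6705 continue | (k=4,j=3): S=158.7109, K−S=0.0000, hold=8.2602 ⇒ V=8.2602 continue | (k=4,j=4): S=201.3842, K−S=0.0000, hold=1.1013 ⇒ V=1.1013 continue  boundary S*=98.5755
step 3: (k=3,j=0): S=87.5104, K−S=63.6096, hold=61.7867 ⇒ V=63.6096 exercise | (k=3,j=1): S=111.0398, K−S=40.0802, hold=38.6278 ⇒ V=40.0802 exercise | (k=3,j=2): S=140.8955, K−S=10.2245, hold=16.9103 ⇒ V=16.9103 continue | (k=3,j=3): S=178.7788, K−S=0.0000, hold=4.4928 ⇒ V=4.4928 continue  boundary S*=111.0398
step 2: (k=2,j=0): S=98.5755, K−S=52.5445, hold=50.7443 ⇒ V=52.5445 exercise | (k=2,j=1): S=125.0800, K−S=26.0400, hold=27.7103 ⇒ V=27.7103 continue | (k=2,j=2): S=158.7109, K−S=0.0000, hold=10.3414 ⇒ V=10.3414 continue  boundary S*=98.5755
step 1: (k=1,j=0): S=111.0398, K−S=40.0802, hold=39.1591 ⇒ V=40.0802 exercise | (k=1,j=1): S=140.8955, K−S=10.2245, hold=18.4684 ⇒ V=18.4684 continue  boundary S*=111.0398
step 0: (k=0,j=0): S=125.0800, K−S=26.0400, hold=28.5065 ⇒ V=28.5065 continue  boundary S*=-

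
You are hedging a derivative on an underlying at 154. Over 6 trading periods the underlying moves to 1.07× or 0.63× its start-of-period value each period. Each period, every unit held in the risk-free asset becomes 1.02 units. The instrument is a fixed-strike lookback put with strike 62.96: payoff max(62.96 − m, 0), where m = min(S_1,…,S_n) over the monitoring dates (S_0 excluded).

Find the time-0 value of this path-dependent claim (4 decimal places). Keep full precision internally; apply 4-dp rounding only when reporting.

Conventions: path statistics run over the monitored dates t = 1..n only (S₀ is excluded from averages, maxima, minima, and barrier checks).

price = 0.4074

Risk-neutral up-probability p* = (R−d)/(u−d) = (1.02−0.63)/(1.07−0.63) = 0.8864; the claim prices as the p*-weighted sum of path payoffs discounted by R^6.
Enumerate all 2^6 = 64 price paths (U = up ×1.07, D = down ×0.63); each path with k up-moves has probability p*^k·(1−p*)^(6−k).
DDDDDD: m=9.6286, payoff=53.3314, prob=0.000002
UDDDDD: m=16.3534, payoff=46.6066, prob=0.000017
DUDDDD: m=16.3534, payoff=46.6066, prob=0.000017
UUDDDD: m=27.7748, payoff=35.1852, prob=0.000131
DDUDDD: m=16.3534, payoff=46.6066, prob=0.000017
UDUDDD: m=27.7748, payoff=35.1852, prob=0.000131
DUUDDD: m=27.7748, payoff=35.1852, prob=0.000131
UUUDDD: m=47.1730, payoff=15.7870, prob=0.001022
DDDUDD: m=16.3534, payoff=46.6066, prob=0.000017
UDDUDD: m=27.7748, payoff=35.1852, prob=0.000131
DUDUDD: m=27.7748, payoff=35.1852, prob=0.000131
UUDUDD: m=47.1730, payoff=15.7870, prob=0.001022
DDUUDD: m=27.7748, payoff=35.1852, prob=0.000131
UDUUDD: m=47.1730, payoff=15.7870, prob=0.001022
DUUUDD: m=47.1730, payoff=15.7870, prob=0.001022
UUUUDD: m=80.1193, payoff=0.0000, prob=0.007970
DDDDUD: m=16.3534, payoff=46.6066, prob=0.000017
UDDDUD: m=27.7748, payoff=35.1852, prob=0.000131
DUDDUD: m=27.7748, payoff=35.1852, prob=0.000131
UUDDUD: m=47.1730, payoff=15.7870, prob=0.001022
DDUDUD: m=27.7748, payoff=35.1852, prob=0.000131
UDUDUD: m=47.1730, payoff=15.7870, prob=0.001022
DUUDUD: m=47.1730, payoff=15.7870, prob=0.001022
UUUDUD: m=80.1193, payoff=0.0000, prob=0.007970
DDDUUD: m=27.7748, payoff=35.1852, prob=0.000131
UDDUUD: m=47.1730, payoff=15.7870, prob=0.001022
DUDUUD: m=47.1730, payoff=15.7870, prob=0.001022
UUDUUD: m=80.1193, payoff=0.0000, prob=0.007970
DDUUUD: m=47.1730, payoff=15.7870, prob=0.001022
UDUUUD: m=80.1193, payoff=0.0000, prob=0.007970
DUUUUD: m=80.1193, payoff=0.0000, prob=0.007970
UUUUUD: m=136.0756, payoff=0.0000, prob=0.062169
DDDDDU: m=15.2835, payoff=47.6765, prob=0.000017
UDDDDU: m=25.9577, payoff=37.0023, prob=0.000131
DUDDDU: m=25.9577, payoff=37.0023, prob=0.000131
UUDDDU: m=44.0869, payoff=18.8731, prob=0.001022
DDUDDU: m=25.9577, payoff=37.0023, prob=0.000131
UDUDDU: m=44.0869, payoff=18.8731, prob=0.001022
DUUDDU: m=44.0869, payoff=18.8731, prob=0.001022
UUUDDU: m=74.8778, payoff=0.0000, prob=0.007970
DDDUDU: m=25.9577, payoff=37.0023, prob=0.000131
UDDUDU: m=44.0869, payoff=18.8731, prob=0.001022
DUDUDU: m=44.0869, payoff=18.8731, prob=0.001022
UUDUDU: m=74.8778, payoff=0.0000, prob=0.007970
DDUUDU: m=44.0869, payoff=18.8731, prob=0.001022
UDUUDU: m=74.8778, payoff=0.0000, prob=0.007970
DUUUDU: m=74.8778, payoff=0.0000, prob=0.007970
UUUUDU: m=127.1734, payoff=0.0000, prob=0.062169
DDDDUU: m=24.2596, payoff=38.7004, prob=0.000131
UDDDUU: m=41.2027, payoff=21.7573, prob=0.001022
DUDDUU: m=41.2027, payoff=21.7573, prob=0.001022
UUDDUU: m=69.9793, payoff=0.0000, prob=0.007970
DDUDUU: m=41.2027, payoff=21.7573, prob=0.001022
UDUDUU: m=69.9793, payoff=0.0000, prob=0.007970
DUUDUU: m=69.9793, payoff=0.0000, prob=0.007970
UUUDUU: m=118.8537, payoff=0.0000, prob=0.062169
DDDUUU: m=38.5072, payoff=24.4528, prob=0.001022
UDDUUU: m=65.4012, payoff=0.0000, prob=0.007970
DUDUUU: m=65.4012, payoff=0.0000, prob=0.007970
UUDUUU: m=111.0782, payoff=0.0000, prob=0.062169
DDUUUU: m=61.1226, payoff=1.8374, prob=0.007970
UDUUUU: m=103.8114, payoff=0.0000, prob=0.062169
DUUUUU: m=97.0200, payoff=0.0000, prob=0.062169
UUUUUU: m=164.7800, payoff=0.0000, prob=0.484922
Price = Σ prob·payoff / R^6 = 0.458747 / 1.126162 = 0.4074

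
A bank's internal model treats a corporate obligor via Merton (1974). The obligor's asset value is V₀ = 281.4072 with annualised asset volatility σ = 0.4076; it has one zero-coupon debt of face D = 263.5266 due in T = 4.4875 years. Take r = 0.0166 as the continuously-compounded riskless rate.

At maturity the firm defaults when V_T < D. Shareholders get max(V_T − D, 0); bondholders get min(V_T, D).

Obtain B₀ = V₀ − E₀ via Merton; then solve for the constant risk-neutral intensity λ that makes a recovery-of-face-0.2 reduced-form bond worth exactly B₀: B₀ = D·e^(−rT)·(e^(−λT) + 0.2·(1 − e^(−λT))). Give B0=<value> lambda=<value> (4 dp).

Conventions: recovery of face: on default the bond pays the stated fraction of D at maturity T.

B0=174.0657 lambda=0.0996

Apply the equity-as-call identities (strike 263.5266, horizon 4.4875 years):
d₁ = [ln(V₀/D) + (r + σ²/2)T] / (σ√T)
   = [ln(281.4072/263.5266) + (0.0166 + 0.5·0.4076²)·4.4875] / (0.4076·√4.4875)
   = [0.065648 + 0.447264] / 0.863448 = 0.594028
d₂ = d₁ − σ√T = 0.594028 − 0.863448 = -0.269420
N(d₁) = 0.723753,  N(d₂) = 0.393803,  e^(−rT) = 0.928214
E₀ = V₀·N(d₁) − D·e^(−rT)·N(d₂)
   = 281.4072·0.723753 − 263.5266·0.928214·0.393803 = 107.341537
B₀ = V₀ − E₀ = 281.4072 − 107.341537 = 174.065663
e^(−λT) = (B₀·e^(rT)/D − 0.2)/(1 − 0.2) = (174.0657·1.077337/263.5266 − 0.2)/0.8 = 0.63950918
λ = −ln(0.63950918)/4.4875 = 0.099622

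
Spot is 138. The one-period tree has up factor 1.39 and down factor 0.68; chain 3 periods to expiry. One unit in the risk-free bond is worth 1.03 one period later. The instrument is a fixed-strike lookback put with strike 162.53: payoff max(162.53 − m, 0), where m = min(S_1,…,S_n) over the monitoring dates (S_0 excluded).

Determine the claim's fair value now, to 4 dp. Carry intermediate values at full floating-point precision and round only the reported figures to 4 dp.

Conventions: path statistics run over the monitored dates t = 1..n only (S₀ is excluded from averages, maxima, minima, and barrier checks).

Under the martingale measure an up-move has probability p* = 0.4930; value the claim as the probability-weighted average of per-path payoffs, discounted 3 periods at R = 1.03.
Enumerate all 2^3 = 8 price paths (U = up ×1.39, D = down ×0.68); each path with k up-moves has probability p*^k·(1−p*)^(3−k).
DDD: m=43.3916, payoff=119.1384, prob=0.130356
UDD: m=88.6976, payoff=73.8324, prob=0.126735
DUD: m=88.6976, payoff=73.8324, prob=0.126735
UUD: m=181.3083, payoff=0.0000, prob=0.123215
DDU: m=63.8112, payoff=98.7188, prob=0.126735
UDU: m=130.4376, payoff=32.0924, prob=0.123215
DUU: m=93.8400, payoff=68.6900, prob=0.123215
UUU: m=191.8200, payoff=0.0000, prob=0.119792
Price = Σ prob·payoff / R^3 = 59.173893 / 1.092727 = 54.1525

price = 54.1525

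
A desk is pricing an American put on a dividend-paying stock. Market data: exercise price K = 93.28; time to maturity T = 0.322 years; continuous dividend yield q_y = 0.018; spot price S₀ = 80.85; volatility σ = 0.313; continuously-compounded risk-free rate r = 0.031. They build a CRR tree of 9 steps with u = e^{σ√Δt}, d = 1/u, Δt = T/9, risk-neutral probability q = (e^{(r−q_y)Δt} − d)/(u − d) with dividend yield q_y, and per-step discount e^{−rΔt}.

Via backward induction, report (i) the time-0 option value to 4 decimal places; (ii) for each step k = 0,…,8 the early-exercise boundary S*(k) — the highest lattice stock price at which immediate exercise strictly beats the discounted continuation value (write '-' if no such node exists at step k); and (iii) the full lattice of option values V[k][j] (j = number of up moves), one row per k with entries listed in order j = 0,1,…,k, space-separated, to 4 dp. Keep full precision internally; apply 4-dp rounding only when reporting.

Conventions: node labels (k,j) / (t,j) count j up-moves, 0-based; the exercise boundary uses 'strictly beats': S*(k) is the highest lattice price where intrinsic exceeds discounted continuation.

params: Δt=0.03578 u=1.06099 d=0.94251 q=0.48913 e^(-rΔt)=0.99889
t_9 payoffs: 45.8261 39.8609 33.1460 25.5869 17.0777 7.4988 0.0000 0.0000 0.0000 0.0000
t_8: node(8,0) S=50.3482 payoff=42.9318 vs cont=42.8608 → 42.9318 [stop]  node(8,1) S=56.6772 payoff=36.6028 vs cont=36.5359 → 36.6028 [stop]  node(8,2) S=63.8017 payoff=29.4783 vs cont=29.4160 → 29.4783 [stop]  node(8,3) S=71.8218 payoff=21.4582 vs cont=21.4011 → 21.4582 [stop]  node(8,4) S=80.8500 payoff=12.4300 vs cont=12.3787 → 12.4300 [stop]  node(8,5) S=91.0131 payoff=2.2669 vs cont=3.8267 → 3.8267 [wait]  node(8,6) S=102.4538 payoff=0.0000 vs cont=0.0000 → 0.0000 [wait]  node(8,7) S=115.3325 payoff=0.0000 vs cont=0.0000 → 0.0000 [wait]  node(8,8) S=129.8302 payoff=0.0000 vs cont=0.0000 → 0.0000 [wait]  ⇒ S*(8)=80.8500
t_7: node(7,0) S=53.4191 payoff=39.8609 vs cont=39.7919 → 39.8609 [stop]  node(7,1) S=60.1340 payoff=33.1460 vs cont=33.0813 → 33.1460 [stop]  node(7,2) S=67.6931 payoff=25.5869 vs cont=25.5271 → 25.5869 [stop]  node(7,3) S=76.2023 payoff=17.0777 vs cont=17.0234 → 17.0777 [stop]  node(7,4) S=85.7812 payoff=7.4988 vs cont=8.2127 → 8.2127 [wait]  node(7,5) S=96.5642 payoff=0.0000 vs cont=1.9528 → 1.9528 [wait]  node(7,6) S=108.7026 payoff=0.0000 vs cont=0.0000 → 0.0000 [wait]  node(7,7) S=122.3669 payoff=0.0000 vs cont=0.0000 → 0.0000 [wait]  ⇒ S*(7)=76.2023
t_6: node(6,0) S=56.6772 payoff=36.6028 vs cont=36.5359 → 36.6028 [stop]  node(6,1) S=63.8017 payoff=29.4783 vs cont=29.4160 → 29.4783 [stop]  node(6,2) S=71.8218 payoff=21.4582 vs cont=21.4011 → 21.4582 [stop]  node(6,3) S=80.8500 payoff=12.4300 vs cont=12.7275 → 12.7275 [wait]  node(6,4) S=91.0131 payoff=2.2669 vs cont=5.1451 → 5.1451 [wait]  node(6,5) S=102.4538 payoff=0.0000 vs cont=0.9965 → 0.9965 [wait]  node(6,6) S=115.3325 payoff=0.0000 vs cont=0.0000 → 0.0000 [wait]  ⇒ S*(6)=71.8218
t_5: node(5,0) S=60.1340 payoff=33.1460 vs cont=33.0813 → 33.1460 [stop]  node(5,1) S=67.6931 payoff=25.5869 vs cont=25.5271 → 25.5869 [stop]  node(5,2) S=76.2023 payoff=17.0777 vs cont=17.1687 → 17.1687 [wait]  node(5,3) S=85.7812 payoff=7.4988 vs cont=9.0087 → 9.0087 [wait]  node(5,4) S=96.5642 payoff=0.0000 vs cont=3.1124 → 3.1124 [wait]  node(5,5) S=108.7026 payoff=0.0000 vs cont=0.5085 → 0.5085 [wait]  ⇒ S*(5)=67.6931
t_4: node(4,0) S=63.8017 payoff=29.4783 vs cont=29.4160 → 29.4783 [stop]  node(4,1) S=71.8218 payoff=21.4582 vs cont=21.4455 → 21.4582 [stop]  node(4,2) S=80.8500 payoff=12.4300 vs cont=13.1628 → 13.1628 [wait]  node(4,3) S=91.0131 payoff=2.2669 vs cont=6.1179 → 6.1179 [wait]  node(4,4) S=102.4538 payoff=0.0000 vs cont=1.8367 → 1.8367 [wait]  ⇒ S*(4)=71.8218
t_3: node(3,0) S=67.6931 payoff=25.5869 vs cont=25.5271 → 25.5869 [stop]  node(3,1) S=76.2023 payoff=17.0777 vs cont=17.3814 → 17.3814 [wait]  node(3,2) S=85.7812 payoff=7.4988 vs cont=9.7061 → 9.7061 [wait]  node(3,3) S=96.5642 payoff=0.0000 vs cont=4.0194 → 4.0194 [wait]  ⇒ S*(3)=67.6931
t_2: node(2,0) S=71.8218 payoff=21.4582 vs cont=21.5495 → 21.5495 [wait]  node(2,1) S=80.8500 payoff=12.4300 vs cont=13.6121 → 13.6121 [wait]  node(2,2) S=91.0131 payoff=2.2669 vs cont=6.9169 → 6.9169 [wait]  ⇒ S*(2)=-
t_1: node(1,0) S=76.2023 payoff=17.0777 vs cont=17.6475 → 17.6475 [wait]  node(1,1) S=85.7812 payoff=7.4988 vs cont=10.3258 → 10.3258 [wait]  ⇒ S*(1)=-
t_0: node(0,0) S=80.8500 payoff=12.4300 vs cont=14.0506 → 14.0506 [wait]  ⇒ S*(0)=-

price = 14.0506
boundary = - - - 67.6931 71.8218 67.6931 71.8218 76.2023 80.8500
tree:
14.0506
17.6475 10.3258
21.5495 13.6121 6.9169
25.5869 17.3814 9.7061 4.0194
29.4783 21.4582 13.1628 6.1179 1.8367
33.1460 25.5869 17.1687 9.0087 3.1124 0.5085
36.6028 29.4783 21.4582 12.7275 5.1451 0.9965 0.0000
39.8609 33.1460 25.5869 17.0777 8.2127 1.9528 0.0000 0.0000
42.9318 36.6028 29.4783 21.4582 12.4300 3.8267 0.0000 0.0000 0.0000
45.8261 39.8609 33.1460 25.5869 17.0777 7.4988 0.0000 0.0000 0.0000 0.0000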